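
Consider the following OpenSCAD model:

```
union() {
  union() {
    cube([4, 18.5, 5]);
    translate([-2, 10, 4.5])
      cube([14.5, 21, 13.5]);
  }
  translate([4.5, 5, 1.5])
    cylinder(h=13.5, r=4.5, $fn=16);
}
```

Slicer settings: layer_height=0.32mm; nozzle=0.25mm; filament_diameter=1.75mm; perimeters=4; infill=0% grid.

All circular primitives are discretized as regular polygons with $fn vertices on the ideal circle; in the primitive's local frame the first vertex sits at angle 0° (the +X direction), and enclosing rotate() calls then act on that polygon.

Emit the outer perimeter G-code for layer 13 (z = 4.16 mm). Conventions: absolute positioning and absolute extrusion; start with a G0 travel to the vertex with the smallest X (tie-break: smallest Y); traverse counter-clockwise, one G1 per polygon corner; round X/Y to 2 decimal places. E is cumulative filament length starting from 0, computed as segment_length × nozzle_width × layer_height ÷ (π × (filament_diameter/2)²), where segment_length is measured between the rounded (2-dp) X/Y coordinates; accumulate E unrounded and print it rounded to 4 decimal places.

G0 X0.00 Y0.00 Z4.16
G1 X4.00 Y0.00 E0.1330
G1 X4.00 Y0.60 E0.1530
G1 X4.50 Y0.50 E0.1700
G1 X6.22 Y0.84 E0.2283
G1 X7.68 Y1.82 E0.2868
G1 X8.66 Y3.28 E0.3452
G1 X9.00 Y5.00 E0.4036
G1 X8.66 Y6.72 E0.4619
G1 X7.68 Y8.18 E0.5204
G1 X6.22 Y9.16 E0.5788
G1 X4.50 Y9.50 E0.6372
G1 X4.00 Y9.40 E0.6541
G1 X4.00 Y18.50 E0.9568
G1 X0.00 Y18.50 E1.0898
G1 X0.00 Y0.00 E1.7051

At z = 4.16 mm: the cube (footprint 4×18.5) is included at this height; the cube at (-2, 10) is absent (z outside [4.5, 18]); Merging all regions: only the 4×18.5 cube is present, so the union is just that shape — 1 connected region; the r=4.5 cylinder at (4.5, 5) contributes a regular 16-gon of circumradius 4.5; Taking the union: the regions partially overlap (shared area 26.55 mm²), so overlapping operands fuse into one piece — 1 connected region. The outline is a single polygon with 15 vertices. Extrusion per mm of travel: 0.25 × 0.32 / (π × 0.875²) = 0.033260. Accumulating E over each segment gives final E = 1.7051.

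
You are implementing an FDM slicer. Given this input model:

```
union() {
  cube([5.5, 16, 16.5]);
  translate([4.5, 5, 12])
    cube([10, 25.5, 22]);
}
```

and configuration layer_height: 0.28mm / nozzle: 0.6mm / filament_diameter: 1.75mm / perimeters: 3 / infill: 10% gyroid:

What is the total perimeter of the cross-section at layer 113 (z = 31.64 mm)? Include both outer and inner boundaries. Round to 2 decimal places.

71.00 mm

At z = 31.64 mm: the cube is not intersected at this z (z outside [0, 16.5]); the cube at (4.5, 5) (footprint 10×25.5) is included at this height (perimeter 71.00 mm); Combining (union): only the 10×25.5 cube at (4.5, 5) is present, so the union is just that shape — boundary = 71.00 mm. Overall, the cross-section is a single solid region. Total boundary length (outer) = 71.00 mm.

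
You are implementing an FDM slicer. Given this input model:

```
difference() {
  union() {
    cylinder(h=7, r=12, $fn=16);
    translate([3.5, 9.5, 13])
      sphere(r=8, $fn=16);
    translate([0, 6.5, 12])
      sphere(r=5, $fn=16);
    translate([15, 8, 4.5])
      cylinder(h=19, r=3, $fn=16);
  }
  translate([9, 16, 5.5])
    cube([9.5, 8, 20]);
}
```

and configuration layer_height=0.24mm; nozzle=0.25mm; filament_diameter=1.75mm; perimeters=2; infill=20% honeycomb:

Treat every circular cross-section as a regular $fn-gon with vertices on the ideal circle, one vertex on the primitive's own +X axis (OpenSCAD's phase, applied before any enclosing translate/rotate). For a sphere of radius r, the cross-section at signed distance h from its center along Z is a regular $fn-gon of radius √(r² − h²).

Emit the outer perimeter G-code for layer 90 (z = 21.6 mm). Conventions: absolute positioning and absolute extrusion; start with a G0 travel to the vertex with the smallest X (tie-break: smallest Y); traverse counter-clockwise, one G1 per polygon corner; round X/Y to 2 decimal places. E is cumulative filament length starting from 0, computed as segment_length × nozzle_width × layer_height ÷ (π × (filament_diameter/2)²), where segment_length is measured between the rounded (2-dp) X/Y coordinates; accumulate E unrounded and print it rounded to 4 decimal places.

At z = 21.6 mm: the cylinder does not reach this height (z outside [0, 7]); the sphere at (3.5, 9.5) is absent (|z−center|=8.600 > r=8); the sphere at (0, 6.5) does not reach this height (|z−center|=9.600 > r=5); the r=3 cylinder at (15, 8) gives a regular 16-gon of circumradius 3 (constant along its height); Merging all regions: only the r=3 cylinder at (15, 8) is present, so the union is just that shape — 1 connected region; the cube at (9, 16) is present — its section is the full 9.5×8 rectangle; Taking the first minus the rest: starting from that combined region, the 9.5×8 cube at (9, 16) misses the remaining region (no effect) — 1 connected region. The outline is a single polygon with 16 vertices. Extrusion per mm of travel: 0.25 × 0.24 / (π × 0.875²) = 0.024945. Accumulating E over each segment gives final E = 0.4671.

G0 X12.00 Y8.00 Z21.60
G1 X12.23 Y6.85 E0.0293
G1 X12.88 Y5.88 E0.0584
G1 X13.85 Y5.23 E0.0875
G1 X15.00 Y5.00 E0.1168
G1 X16.15 Y5.23 E0.1460
G1 X17.12 Y5.88 E0.1751
G1 X17.77 Y6.85 E0.2043
G1 X18.00 Y8.00 E0.2335
G1 X17.77 Y9.15 E0.2628
G1 X17.12 Y10.12 E0.2919
G1 X16.15 Y10.77 E0.3210
G1 X15.00 Y11.00 E0.3503
G1 X13.85 Y10.77 E0.3795
G1 X12.88 Y10.12 E0.4087
G1 X12.23 Y9.15 E0.4378
G1 X12.00 Y8.00 E0.4671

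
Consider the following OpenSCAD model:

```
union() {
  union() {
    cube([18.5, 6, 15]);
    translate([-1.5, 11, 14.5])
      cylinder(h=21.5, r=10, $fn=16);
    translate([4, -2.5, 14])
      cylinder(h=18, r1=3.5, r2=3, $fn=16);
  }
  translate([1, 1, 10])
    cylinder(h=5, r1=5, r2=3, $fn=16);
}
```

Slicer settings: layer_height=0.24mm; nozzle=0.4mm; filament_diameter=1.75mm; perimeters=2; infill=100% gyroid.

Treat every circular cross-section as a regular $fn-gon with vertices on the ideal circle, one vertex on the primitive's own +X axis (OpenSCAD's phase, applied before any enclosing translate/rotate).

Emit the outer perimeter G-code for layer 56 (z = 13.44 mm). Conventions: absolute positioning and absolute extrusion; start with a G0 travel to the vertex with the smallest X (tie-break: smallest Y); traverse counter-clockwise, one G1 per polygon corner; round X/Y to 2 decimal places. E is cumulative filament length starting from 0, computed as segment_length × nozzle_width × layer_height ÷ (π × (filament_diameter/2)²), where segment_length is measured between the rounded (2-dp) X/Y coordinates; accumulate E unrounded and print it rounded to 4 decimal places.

G0 X-2.62 Y1.00 Z13.44
G1 X-2.35 Y-0.39 E0.0565
G1 X-1.56 Y-1.56 E0.1129
G1 X-0.39 Y-2.35 E0.1692
G1 X1.00 Y-2.62 E0.2257
G1 X2.39 Y-2.35 E0.2822
G1 X3.56 Y-1.56 E0.3386
G1 X4.35 Y-0.39 E0.3949
G1 X4.43 Y0.00 E0.4108
G1 X18.50 Y0.00 E0.9724
G1 X18.50 Y6.00 E1.2119
G1 X0.00 Y6.00 E1.9502
G1 X0.00 Y4.43 E2.0129
G1 X-0.39 Y4.35 E2.0288
G1 X-1.56 Y3.56 E2.0851
G1 X-2.35 Y2.39 E2.1415
G1 X-2.62 Y1.00 E2.1980

At z = 13.44 mm: the cube is present — its section is the full 18.5×6 rectangle; the cylinder at (-1.5, 11) is not intersected at this z (z outside [14.5, 36]); the cone at (4, -2.5) is not intersected at this z (z outside [14, 32]); Taking the union: only the 18.5×6 cube is present, so the union is just that shape — 1 connected region; the cone at (1, 1) (r1=5→r2=3) has section circumradius 3.624 here — a regular 16-gon; Taking the union: the regions partially overlap (shared area 18.10 mm²), so overlapping operands fuse into one piece — 1 connected region. The outline is a single polygon with 16 vertices. Extrusion per mm of travel: 0.4 × 0.24 / (π × 0.875²) = 0.039912. Accumulating E over each segment gives final E = 2.1980.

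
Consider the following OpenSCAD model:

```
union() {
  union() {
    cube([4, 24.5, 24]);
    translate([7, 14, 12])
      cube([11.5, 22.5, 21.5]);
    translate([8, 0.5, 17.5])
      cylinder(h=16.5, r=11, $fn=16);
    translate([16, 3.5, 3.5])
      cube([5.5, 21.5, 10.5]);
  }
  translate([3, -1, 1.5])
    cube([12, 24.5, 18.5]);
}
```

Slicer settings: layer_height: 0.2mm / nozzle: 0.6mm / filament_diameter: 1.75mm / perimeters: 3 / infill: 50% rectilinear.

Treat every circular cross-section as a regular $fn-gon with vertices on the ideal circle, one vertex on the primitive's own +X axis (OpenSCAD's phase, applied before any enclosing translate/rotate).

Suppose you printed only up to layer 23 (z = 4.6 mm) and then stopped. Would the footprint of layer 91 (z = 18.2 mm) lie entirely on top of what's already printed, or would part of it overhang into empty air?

Compare the two slices. At z = 4.6: the cube (footprint 4×24.5) is included at this height (area 98.00 mm²); the cube at (7, 14) does not reach this height (z outside [12, 33.5]); the cylinder at (8, 0.5) is not intersected at this z (z outside [17.5, 34]); the cube at (16, 3.5) (footprint 5.5×21.5) is included at this height (area 118.25 mm²); Merging all regions: the 2 present regions are separate (no shared area or edge), so areas and boundary lengths simply add and each stays a separate island — area = 216.25 mm²; the 12×24.5 cube at (3, -1) contributes its full rectangle (area 294.00 mm²); Combining (union): the regions partially overlap — summed areas 510.25 mm² minus the doubly-counted overlap 23.50 mm² gives 486.75 mm² — area = 486.75 mm². At z = 18.2: the 4×24.5 cube contributes its full rectangle (area 98.00 mm²); the cube at (7, 14) is present — its section is the full 11.5×22.5 rectangle (area 258.75 mm²); the r=11 cylinder at (8, 0.5) contributes a regular 16-gon of circumradius 11 (area = (16/2)·11.000²·sin(360°/16) = 370.44 mm²); the cube at (16, 3.5) is absent (z outside [3.5, 14]); Taking the union: the regions partially overlap — summed areas 727.19 mm² minus the doubly-counted overlap 37.83 mm² gives 689.35 mm² — area = 689.35 mm²; the 12×24.5 cube at (3, -1) contributes its full rectangle (area 294.00 mm²); Combining (union): the regions partially overlap — summed areas 983.35 mm² minus the doubly-counted overlap 229.71 mm² gives 753.64 mm² — area = 753.64 mm². Checking containment: at z = 18.2 the cross-section extends beyond the z = 4.6 cross-section by about 351.38 mm².

part overhangs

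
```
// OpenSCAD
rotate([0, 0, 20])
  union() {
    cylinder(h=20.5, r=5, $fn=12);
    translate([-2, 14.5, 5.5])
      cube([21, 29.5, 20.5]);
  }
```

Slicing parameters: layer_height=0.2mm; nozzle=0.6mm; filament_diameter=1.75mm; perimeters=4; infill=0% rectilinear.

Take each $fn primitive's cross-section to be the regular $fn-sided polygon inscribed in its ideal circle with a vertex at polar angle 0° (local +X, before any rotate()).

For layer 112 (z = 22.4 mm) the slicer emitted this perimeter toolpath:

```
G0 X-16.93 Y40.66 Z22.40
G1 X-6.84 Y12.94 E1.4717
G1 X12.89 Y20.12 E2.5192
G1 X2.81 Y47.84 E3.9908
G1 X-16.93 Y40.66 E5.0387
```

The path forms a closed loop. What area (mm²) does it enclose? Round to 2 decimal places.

619.46 mm²

Apply the shoelace formula to the sequence of (X, Y) vertices; enclosed area = 619.46 mm².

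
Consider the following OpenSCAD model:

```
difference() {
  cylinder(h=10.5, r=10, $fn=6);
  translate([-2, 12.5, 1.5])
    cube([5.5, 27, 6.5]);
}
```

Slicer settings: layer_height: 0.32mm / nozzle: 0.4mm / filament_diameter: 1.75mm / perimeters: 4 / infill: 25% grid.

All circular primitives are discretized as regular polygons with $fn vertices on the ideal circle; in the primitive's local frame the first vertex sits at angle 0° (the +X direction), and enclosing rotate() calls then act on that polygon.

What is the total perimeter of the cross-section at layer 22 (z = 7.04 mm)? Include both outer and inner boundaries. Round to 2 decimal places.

60.00 mm

At z = 7.04 mm: the r=10 cylinder contributes a regular 6-gon of circumradius 10 (perimeter = 2·6·10.000·sin(180°/6) = 60.00 mm); the cube at (-2, 12.5) is present — its section is the full 5.5×27 rectangle (perimeter 65.00 mm); After the difference (first − rest): starting from the r=10 cylinder, the 5.5×27 cube at (-2, 12.5) misses the remaining region (no effect) — boundary = 60.00 mm. Overall, the cross-section is a single solid region. Total boundary length (outer) = 60.00 mm.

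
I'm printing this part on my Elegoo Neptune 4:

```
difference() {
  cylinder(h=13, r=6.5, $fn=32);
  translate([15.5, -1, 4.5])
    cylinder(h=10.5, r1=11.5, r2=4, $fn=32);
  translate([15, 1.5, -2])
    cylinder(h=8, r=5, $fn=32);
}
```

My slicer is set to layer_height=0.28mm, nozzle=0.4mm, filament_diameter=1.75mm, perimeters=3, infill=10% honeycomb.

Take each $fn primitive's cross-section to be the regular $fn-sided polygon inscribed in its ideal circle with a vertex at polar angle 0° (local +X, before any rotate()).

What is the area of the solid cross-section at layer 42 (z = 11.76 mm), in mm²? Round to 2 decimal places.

131.88 mm²

At z = 11.76 mm: the r=6.5 cylinder gives a regular 32-gon of circumradius 6.5 (constant along its height) (area = (32/2)·6.500²·sin(360°/32) = 131.88 mm²); the cone at (15.5, -1) contributes a regular 32-gon of circumradius 6.314 (interpolated between r1=11.5 and r2=4 at t=0.691) (area = (32/2)·6.314²·sin(360°/32) = 124.45 mm²); the cylinder at (15, 1.5) is not intersected at this z (z outside [-2, 6]); Subtracting the remaining from the first: starting from the r=6.5 cylinder (131.88 mm²), the cone at (15.5, -1) misses the remaining region (no effect) — area = 131.88 mm². Overall, the cross-section is a single solid region. Net area = 131.88 mm².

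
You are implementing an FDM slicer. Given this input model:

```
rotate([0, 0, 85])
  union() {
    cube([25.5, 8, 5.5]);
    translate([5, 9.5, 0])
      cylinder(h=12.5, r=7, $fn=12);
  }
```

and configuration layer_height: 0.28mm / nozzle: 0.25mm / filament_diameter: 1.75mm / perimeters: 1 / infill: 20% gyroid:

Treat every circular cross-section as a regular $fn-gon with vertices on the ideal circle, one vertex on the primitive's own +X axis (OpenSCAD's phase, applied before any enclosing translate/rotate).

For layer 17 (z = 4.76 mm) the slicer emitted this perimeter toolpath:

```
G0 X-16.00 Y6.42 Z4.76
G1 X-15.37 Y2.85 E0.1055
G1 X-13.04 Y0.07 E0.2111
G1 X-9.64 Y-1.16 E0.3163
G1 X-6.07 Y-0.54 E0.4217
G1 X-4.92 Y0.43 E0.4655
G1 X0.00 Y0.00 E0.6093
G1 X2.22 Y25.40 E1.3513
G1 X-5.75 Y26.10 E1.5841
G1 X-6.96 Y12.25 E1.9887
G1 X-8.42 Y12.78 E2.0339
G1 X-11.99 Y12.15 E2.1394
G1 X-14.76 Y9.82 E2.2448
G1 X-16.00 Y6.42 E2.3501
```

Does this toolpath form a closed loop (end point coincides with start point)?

Start point (G0): (-16.00, 6.42). End point (last G1): the path returns to the start — closed.

yes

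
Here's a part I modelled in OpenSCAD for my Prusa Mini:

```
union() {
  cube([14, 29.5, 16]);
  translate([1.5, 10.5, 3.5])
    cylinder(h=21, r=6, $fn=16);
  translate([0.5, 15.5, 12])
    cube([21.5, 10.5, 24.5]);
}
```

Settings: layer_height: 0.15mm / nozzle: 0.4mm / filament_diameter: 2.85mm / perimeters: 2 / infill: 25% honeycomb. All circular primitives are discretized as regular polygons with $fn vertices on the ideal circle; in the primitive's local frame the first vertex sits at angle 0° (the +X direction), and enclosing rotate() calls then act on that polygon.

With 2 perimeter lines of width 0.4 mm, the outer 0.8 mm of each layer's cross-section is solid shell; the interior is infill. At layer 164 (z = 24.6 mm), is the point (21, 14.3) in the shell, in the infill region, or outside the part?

At z = 24.6 mm: the cube does not reach this height (z outside [0, 16]); the cylinder at (1.5, 10.5) is absent (z outside [3.5, 24.5]); the 21.5×10.5 cube at (0.5, 15.5) contributes its full rectangle; Merging all regions: only the 21.5×10.5 cube at (0.5, 15.5) is present, so the union is just that shape — 1 connected region. Overall, the cross-section is a single solid region. The nearest boundary edge runs (0.50, 15.50)→(22.00, 15.50); distance from the point to it = 1.20 mm. The point is not inside any of the regions above, so it lies outside the cross-section (1.20 mm from the nearest boundary).

outside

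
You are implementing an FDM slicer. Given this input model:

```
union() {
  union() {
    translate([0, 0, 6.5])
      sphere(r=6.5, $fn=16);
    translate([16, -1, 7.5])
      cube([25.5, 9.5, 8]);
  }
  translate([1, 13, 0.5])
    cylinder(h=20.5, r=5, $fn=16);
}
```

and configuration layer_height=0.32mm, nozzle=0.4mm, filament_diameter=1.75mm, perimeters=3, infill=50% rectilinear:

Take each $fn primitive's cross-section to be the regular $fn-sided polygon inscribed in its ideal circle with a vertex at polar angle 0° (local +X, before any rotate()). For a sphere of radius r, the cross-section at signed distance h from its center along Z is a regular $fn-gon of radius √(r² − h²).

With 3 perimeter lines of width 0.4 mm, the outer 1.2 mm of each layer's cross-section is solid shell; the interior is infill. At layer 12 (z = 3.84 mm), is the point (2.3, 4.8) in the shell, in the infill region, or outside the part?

At z = 3.84 mm: the r=6.5 sphere slices to a regular 16-gon of circumradius 5.931 (√(r²−h²) with h=2.66 from center); the cube at (16, -1) does not reach this height (z outside [7.5, 15.5]); Combining (union): only the r=6.5 sphere is present, so the union is just that shape — 1 connected region; the cylinder at (1, 13): section is a regular 16-gon, circumradius r=5; Merging all regions: the 2 present regions are separate (no shared area or edge), so areas and boundary lengths simply add and each stays a separate island — 2 connected regions. Overall, the cross-section has 2 separate islands. The nearest boundary edge runs (2.27, 5.48)→(4.19, 4.19); distance from the point to it = 0.55 mm. (Shell/infill is judged within the island containing the point — the largest one.) The point is inside the cross-section, 0.55 mm from the nearest boundary — within the 1.2 mm shell band (3 × 0.4).

shell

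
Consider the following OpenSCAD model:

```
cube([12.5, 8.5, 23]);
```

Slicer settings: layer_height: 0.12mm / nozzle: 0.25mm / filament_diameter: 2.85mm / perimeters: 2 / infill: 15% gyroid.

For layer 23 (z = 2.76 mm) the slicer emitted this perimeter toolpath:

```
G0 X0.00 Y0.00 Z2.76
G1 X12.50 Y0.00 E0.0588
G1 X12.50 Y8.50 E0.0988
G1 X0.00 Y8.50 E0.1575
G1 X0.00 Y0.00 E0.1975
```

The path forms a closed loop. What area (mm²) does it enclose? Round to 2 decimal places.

Apply the shoelace formula to the sequence of (X, Y) vertices; enclosed area = 106.25 mm².

106.25 mm²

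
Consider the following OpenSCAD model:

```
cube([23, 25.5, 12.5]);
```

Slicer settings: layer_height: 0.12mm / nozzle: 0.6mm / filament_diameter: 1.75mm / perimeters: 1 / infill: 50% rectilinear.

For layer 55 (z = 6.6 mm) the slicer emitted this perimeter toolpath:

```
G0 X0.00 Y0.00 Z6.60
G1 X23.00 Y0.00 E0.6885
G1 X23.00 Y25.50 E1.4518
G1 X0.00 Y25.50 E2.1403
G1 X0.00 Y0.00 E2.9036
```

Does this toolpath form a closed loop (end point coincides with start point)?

Start point (G0): (0.00, 0.00). End point (last G1): the path returns to the start — closed.

yes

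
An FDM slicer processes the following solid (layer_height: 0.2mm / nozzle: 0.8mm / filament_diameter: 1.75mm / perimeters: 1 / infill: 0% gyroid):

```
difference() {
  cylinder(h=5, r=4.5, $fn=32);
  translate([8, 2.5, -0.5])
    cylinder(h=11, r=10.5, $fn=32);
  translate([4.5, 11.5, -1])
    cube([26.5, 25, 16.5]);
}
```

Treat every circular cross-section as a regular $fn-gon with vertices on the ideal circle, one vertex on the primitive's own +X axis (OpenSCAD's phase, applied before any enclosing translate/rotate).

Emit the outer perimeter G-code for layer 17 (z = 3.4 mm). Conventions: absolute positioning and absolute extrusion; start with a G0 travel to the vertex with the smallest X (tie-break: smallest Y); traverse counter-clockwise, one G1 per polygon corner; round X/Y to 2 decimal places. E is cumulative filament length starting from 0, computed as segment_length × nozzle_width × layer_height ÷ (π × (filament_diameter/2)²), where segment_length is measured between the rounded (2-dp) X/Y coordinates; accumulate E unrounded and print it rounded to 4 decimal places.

G0 X-4.50 Y0.00 Z3.40
G1 X-4.41 Y-0.88 E0.0588
G1 X-4.16 Y-1.72 E0.1171
G1 X-3.74 Y-2.50 E0.1761
G1 X-3.18 Y-3.18 E0.2347
G1 X-2.50 Y-3.74 E0.2933
G1 X-1.72 Y-4.16 E0.3522
G1 X-0.88 Y-4.41 E0.4105
G1 X0.00 Y-4.50 E0.4693
G1 X0.21 Y-4.48 E0.4834
G1 X-0.73 Y-3.33 E0.5822
G1 X-1.70 Y-1.52 E0.7188
G1 X-2.30 Y0.45 E0.8558
G1 X-2.50 Y2.50 E0.9928
G1 X-2.37 Y3.81 E1.0803
G1 X-2.50 Y3.74 E1.0902
G1 X-3.18 Y3.18 E1.1488
G1 X-3.74 Y2.50 E1.2074
G1 X-4.16 Y1.72 E1.2663
G1 X-4.41 Y0.88 E1.3246
G1 X-4.50 Y0.00 E1.3834

At z = 3.4 mm: the cylinder: section is a regular 32-gon, circumradius r=4.5; the cylinder at (8, 2.5): section is a regular 32-gon, circumradius r=10.5; the 26.5×25 cube at (4.5, 11.5) contributes its full rectangle; Subtracting the remaining from the first: starting from the r=4.5 cylinder, the r=10.5 cylinder at (8, 2.5) partially overlaps it — only the 47.23 mm² overlap (of its 344.14 mm²) is removed, clipping the outline; the 26.5×25 cube at (4.5, 11.5) misses the remaining region (no effect) — 1 connected region. The outline is a single polygon with 20 vertices. Extrusion per mm of travel: 0.8 × 0.2 / (π × 0.875²) = 0.066520. Accumulating E over each segment gives final E = 1.3834.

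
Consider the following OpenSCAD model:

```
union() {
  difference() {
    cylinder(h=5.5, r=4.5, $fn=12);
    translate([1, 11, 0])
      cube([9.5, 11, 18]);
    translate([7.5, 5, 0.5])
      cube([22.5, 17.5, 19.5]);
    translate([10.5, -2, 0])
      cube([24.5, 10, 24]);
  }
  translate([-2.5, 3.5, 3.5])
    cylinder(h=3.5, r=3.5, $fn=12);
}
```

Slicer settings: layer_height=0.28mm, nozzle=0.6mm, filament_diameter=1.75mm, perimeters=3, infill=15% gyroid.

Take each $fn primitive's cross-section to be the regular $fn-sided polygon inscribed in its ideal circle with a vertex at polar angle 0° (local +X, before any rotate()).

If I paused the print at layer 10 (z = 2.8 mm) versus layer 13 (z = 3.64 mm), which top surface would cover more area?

layer 13 (z = 3.64 mm)

Layer 10 (z = 2.8): the cylinder: section is a regular 12-gon, circumradius r=4.5 (area = (12/2)·4.500²·sin(360°/12) = 60.75 mm²); the cube at (1, 11) (footprint 9.5×11) is included at this height (area 104.50 mm²); the 22.5×17.5 cube at (7.5, 5) contributes its full rectangle (area 393.75 mm²); the 24.5×10 cube at (10.5, -2) contributes its full rectangle (area 245.00 mm²); Taking the first minus the rest: starting from the r=4.5 cylinder (60.75 mm²), the 9.5×11 cube at (1, 11) misses the remaining region (no effect); the 22.5×17.5 cube at (7.5, 5) misses the remaining region (no effect); the 24.5×10 cube at (10.5, -2) misses the remaining region (no effect) — area = 60.75 mm²; the cylinder at (-2.5, 3.5) does not reach this height (z outside [3.5, 7]); Merging all regions: only the result so far is present, so the union is just that shape — area = 60.75 mm². So its area = 60.75 mm². Layer 13 (z = 3.64): the r=4.5 cylinder contributes a regular 12-gon of circumradius 4.5 (area = (12/2)·4.500²·sin(360°/12) = 60.75 mm²); the cube at (1, 11) is present — its section is the full 9.5×11 rectangle (area 104.50 mm²); the cube at (7.5, 5) is present — its section is the full 22.5×17.5 rectangle (area 393.75 mm²); the cube at (10.5, -2) (footprint 24.5×10) is included at this height (area 245.00 mm²); After the difference (first − rest): starting from the r=4.5 cylinder (60.75 mm²), the 9.5×11 cube at (1, 11) misses the remaining region (no effect); the 22.5×17.5 cube at (7.5, 5) misses the remaining region (no effect); the 24.5×10 cube at (10.5, -2) misses the remaining region (no effect) — area = 60.75 mm²; the r=3.5 cylinder at (-2.5, 3.5) gives a regular 12-gon of circumradius 3.5 (constant along its height) (area = (12/2)·3.500²·sin(360°/12) = 36.75 mm²); Merging all regions: the regions partially overlap — summed areas 97.50 mm² minus the doubly-counted overlap 15.91 mm² gives 81.59 mm² — area = 81.59 mm². So its area = 81.59 mm². Layer 13 is larger (81.59 vs 60.75 mm²).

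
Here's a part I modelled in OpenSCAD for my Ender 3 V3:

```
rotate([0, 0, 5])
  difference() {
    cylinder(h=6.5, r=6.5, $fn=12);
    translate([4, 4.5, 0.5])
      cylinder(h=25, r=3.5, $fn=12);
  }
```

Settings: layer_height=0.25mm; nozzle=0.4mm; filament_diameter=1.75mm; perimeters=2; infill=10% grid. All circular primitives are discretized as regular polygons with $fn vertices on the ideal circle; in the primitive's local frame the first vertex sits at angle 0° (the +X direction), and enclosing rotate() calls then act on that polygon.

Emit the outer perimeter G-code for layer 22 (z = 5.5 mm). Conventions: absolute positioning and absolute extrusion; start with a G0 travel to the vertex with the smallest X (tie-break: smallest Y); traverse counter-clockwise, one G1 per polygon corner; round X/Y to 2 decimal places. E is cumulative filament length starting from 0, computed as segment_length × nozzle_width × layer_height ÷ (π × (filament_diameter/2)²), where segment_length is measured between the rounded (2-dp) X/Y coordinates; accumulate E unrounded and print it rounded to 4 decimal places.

G0 X-6.48 Y-0.57 Z5.50
G1 X-5.32 Y-3.73 E0.1399
G1 X-2.75 Y-5.89 E0.2795
G1 X0.57 Y-6.48 E0.4197
G1 X3.73 Y-5.32 E0.5597
G1 X5.89 Y-2.75 E0.6992
G1 X6.48 Y0.57 E0.8394
G1 X5.86 Y2.27 E0.9147
G1 X5.60 Y1.96 E0.9315
G1 X3.90 Y1.34 E1.0067
G1 X2.11 Y1.66 E1.0823
G1 X0.73 Y2.82 E1.1573
G1 X0.11 Y4.53 E1.2329
G1 X0.42 Y6.30 E1.3076
G1 X-0.57 Y6.48 E1.3494
G1 X-3.73 Y5.32 E1.4894
G1 X-5.89 Y2.75 E1.6290
G1 X-6.48 Y-0.57 E1.7691

At z = 5.5 mm: the r=6.5 cylinder gives a regular 12-gon of circumradius 6.5 (constant along its height); the r=3.5 cylinder at (4, 4.5) gives a regular 12-gon of circumradius 3.5 (constant along its height); Subtracting the remaining from the first: starting from the r=6.5 cylinder, the r=3.5 cylinder at (4, 4.5) partially overlaps it — only the 18.45 mm² overlap (of its 36.75 mm²) is removed, clipping the outline — 1 connected region; (whole slice rotated 5° about Z — lengths, areas and connectivity unchanged). The outline is a single polygon with 17 vertices. Extrusion per mm of travel: 0.4 × 0.25 / (π × 0.875²) = 0.041575. Accumulating E over each segment gives final E = 1.7691.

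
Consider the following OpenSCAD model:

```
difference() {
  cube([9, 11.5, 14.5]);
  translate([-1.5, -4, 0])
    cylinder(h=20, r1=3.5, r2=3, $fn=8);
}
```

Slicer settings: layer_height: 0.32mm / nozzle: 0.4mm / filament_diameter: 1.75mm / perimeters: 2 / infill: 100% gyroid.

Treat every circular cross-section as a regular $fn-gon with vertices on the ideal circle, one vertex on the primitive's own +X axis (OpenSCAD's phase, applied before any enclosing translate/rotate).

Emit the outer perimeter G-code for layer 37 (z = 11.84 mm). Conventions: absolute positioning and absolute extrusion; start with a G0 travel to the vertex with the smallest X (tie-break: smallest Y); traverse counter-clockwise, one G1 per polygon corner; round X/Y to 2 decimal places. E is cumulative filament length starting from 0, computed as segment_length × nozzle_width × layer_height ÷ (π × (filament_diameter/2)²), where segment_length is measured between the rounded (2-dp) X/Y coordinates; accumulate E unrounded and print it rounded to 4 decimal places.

G0 X0.00 Y0.00 Z11.84
G1 X9.00 Y0.00 E0.4789
G1 X9.00 Y11.50 E1.0909
G1 X0.00 Y11.50 E1.5699
G1 X0.00 Y0.00 E2.1819

At z = 11.84 mm: the cube is present — its section is the full 9×11.5 rectangle; the cone at (-1.5, -4) (r1=3.5→r2=3) has section circumradius 3.204 here — a regular 8-gon; Taking the first minus the rest: starting from the 9×11.5 cube, the cone at (-1.5, -4) misses the remaining region (no effect) — 1 connected region. The outline is a single polygon with 4 vertices. Extrusion per mm of travel: 0.4 × 0.32 / (π × 0.875²) = 0.053216. Accumulating E over each segment gives final E = 2.1819.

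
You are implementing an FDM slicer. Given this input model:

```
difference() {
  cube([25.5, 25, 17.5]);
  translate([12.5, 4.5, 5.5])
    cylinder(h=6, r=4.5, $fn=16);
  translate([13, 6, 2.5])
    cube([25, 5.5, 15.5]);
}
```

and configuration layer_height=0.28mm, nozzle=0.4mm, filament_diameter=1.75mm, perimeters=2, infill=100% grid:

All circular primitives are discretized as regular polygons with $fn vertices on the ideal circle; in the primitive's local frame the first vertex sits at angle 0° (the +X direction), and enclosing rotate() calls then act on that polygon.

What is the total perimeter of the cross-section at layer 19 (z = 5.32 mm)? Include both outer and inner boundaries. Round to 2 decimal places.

At z = 5.32 mm: the 25.5×25 cube contributes its full rectangle (perimeter 101.00 mm); the cylinder at (12.5, 4.5) does not reach this height (z outside [5.5, 11.5]); the 25×5.5 cube at (13, 6) contributes its full rectangle (perimeter 61.00 mm); After the difference (first − rest): starting from the 25.5×25 cube, the 25×5.5 cube at (13, 6) partially overlaps it — only the 68.75 mm² overlap (of its 137.50 mm²) is removed, clipping the outline — boundary = 126.00 mm. Overall, the cross-section is a single solid region. Total boundary length (outer) = 126.00 mm.

126.00 mm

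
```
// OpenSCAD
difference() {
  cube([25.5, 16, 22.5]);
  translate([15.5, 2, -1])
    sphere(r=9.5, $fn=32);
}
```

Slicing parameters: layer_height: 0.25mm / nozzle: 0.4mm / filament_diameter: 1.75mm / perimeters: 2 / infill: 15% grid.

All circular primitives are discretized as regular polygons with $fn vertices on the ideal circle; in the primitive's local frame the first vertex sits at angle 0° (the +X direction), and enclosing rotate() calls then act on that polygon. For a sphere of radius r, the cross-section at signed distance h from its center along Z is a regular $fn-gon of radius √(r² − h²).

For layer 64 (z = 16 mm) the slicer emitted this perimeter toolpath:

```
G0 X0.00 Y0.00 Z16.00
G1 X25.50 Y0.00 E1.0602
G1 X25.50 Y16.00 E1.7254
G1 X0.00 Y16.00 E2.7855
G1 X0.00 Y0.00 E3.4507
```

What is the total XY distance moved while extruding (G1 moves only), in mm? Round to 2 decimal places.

Sum the Euclidean lengths of each G1 segment: total = 83.00 mm.

83.00 mm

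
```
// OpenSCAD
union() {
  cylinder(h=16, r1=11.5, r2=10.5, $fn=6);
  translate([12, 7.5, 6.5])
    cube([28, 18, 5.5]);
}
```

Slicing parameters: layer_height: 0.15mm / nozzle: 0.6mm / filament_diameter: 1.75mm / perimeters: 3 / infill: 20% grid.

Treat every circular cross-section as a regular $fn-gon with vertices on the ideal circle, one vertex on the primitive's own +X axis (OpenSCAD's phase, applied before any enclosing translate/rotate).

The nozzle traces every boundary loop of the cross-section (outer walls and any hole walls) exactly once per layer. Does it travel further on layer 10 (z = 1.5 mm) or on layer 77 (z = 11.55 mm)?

Layer 10 (z = 1.5): the cone contributes a regular 6-gon of circumradius 11.406 (interpolated between r1=11.5 and r2=10.5 at t=0.094) (perimeter = 2·6·11.406·sin(180°/6) = 68.44 mm); the cube at (12, 7.5) is absent (z outside [6.5, 12]); Taking the union: only the cone is present, so the union is just that shape — boundary = 68.44 mm. So its perimeter = 68.44 mm. Layer 77 (z = 11.55): the cone (r1=11.5→r2=10.5) has section circumradius 10.778 here — a regular 6-gon (perimeter = 2·6·10.778·sin(180°/6) = 64.67 mm); the cube at (12, 7.5) (footprint 28×18) is included at this height (perimeter 92.00 mm); Combining (union): the 2 present regions are separate (no shared area or edge), so areas and boundary lengths simply add and each stays a separate island — boundary = 156.67 mm. So its perimeter = 156.67 mm. Layer 77 is larger (156.67 vs 68.44 mm).

layer 77 (z = 11.55 mm)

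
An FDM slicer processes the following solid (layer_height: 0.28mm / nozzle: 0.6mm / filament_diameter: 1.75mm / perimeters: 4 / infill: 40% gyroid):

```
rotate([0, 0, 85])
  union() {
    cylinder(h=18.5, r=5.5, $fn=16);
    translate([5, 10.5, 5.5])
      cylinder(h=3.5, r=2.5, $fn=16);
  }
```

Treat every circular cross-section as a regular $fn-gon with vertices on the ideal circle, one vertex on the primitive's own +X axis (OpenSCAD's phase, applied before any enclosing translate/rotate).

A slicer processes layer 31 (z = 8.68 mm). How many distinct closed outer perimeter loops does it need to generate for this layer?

2

At z = 8.68 mm: the cylinder: section is a regular 16-gon, circumradius r=5.5; the cylinder at (5, 10.5): section is a regular 16-gon, circumradius r=2.5; Combining (union): the 2 present regions are separate (no shared area or edge), so areas and boundary lengths simply add and each stays a separate island — 2 connected regions; (rotated 85° about Z; rotation is an isometry so areas/perimeters/island counts are preserved). The result has 2 disconnected regions.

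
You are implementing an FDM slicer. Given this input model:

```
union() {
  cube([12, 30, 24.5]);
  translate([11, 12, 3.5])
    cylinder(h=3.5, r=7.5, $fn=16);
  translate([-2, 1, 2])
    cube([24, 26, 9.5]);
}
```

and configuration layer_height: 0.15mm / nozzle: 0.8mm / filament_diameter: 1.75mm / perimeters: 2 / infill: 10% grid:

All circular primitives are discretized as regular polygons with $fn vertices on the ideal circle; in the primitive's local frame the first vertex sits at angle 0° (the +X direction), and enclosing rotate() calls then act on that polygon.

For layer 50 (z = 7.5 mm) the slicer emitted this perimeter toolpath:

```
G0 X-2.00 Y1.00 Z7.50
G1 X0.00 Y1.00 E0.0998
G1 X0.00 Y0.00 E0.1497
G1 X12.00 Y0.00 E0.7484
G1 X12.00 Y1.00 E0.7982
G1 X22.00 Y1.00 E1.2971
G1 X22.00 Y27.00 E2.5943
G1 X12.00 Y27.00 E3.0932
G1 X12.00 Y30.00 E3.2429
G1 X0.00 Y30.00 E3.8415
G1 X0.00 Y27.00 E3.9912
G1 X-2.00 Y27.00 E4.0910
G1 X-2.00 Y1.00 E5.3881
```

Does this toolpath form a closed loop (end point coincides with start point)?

yes

Start point (G0): (-2.00, 1.00). End point (last G1): the path returns to the start — closed.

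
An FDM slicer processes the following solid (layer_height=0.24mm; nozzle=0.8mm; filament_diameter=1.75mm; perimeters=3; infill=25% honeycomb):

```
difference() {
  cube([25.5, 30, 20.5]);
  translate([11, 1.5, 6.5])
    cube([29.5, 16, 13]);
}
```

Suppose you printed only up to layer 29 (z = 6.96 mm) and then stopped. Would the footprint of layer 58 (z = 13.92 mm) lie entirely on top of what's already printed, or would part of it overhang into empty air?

Compare the two slices. At z = 6.96: the 25.5×30 cube contributes its full rectangle (area 765.00 mm²); the cube at (11, 1.5) is present — its section is the full 29.5×16 rectangle (area 472.00 mm²); Subtracting the remaining from the first: starting from the 25.5×30 cube (765.00 mm²), the 29.5×16 cube at (11, 1.5) partially overlaps it — only the 232.00 mm² overlap (of its 472.00 mm²) is removed, clipping the outline — area = 533.00 mm². At z = 13.92: the 25.5×30 cube contributes its full rectangle (area 765.00 mm²); the cube at (11, 1.5) (footprint 29.5×16) is included at this height (area 472.00 mm²); Taking the first minus the rest: starting from the 25.5×30 cube (765.00 mm²), the 29.5×16 cube at (11, 1.5) partially overlaps it — only the 232.00 mm² overlap (of its 472.00 mm²) is removed, clipping the outline — area = 533.00 mm². Checking containment: the cross-section at z = 13.92 is a subset of the cross-section at z = 6.96.

entirely on top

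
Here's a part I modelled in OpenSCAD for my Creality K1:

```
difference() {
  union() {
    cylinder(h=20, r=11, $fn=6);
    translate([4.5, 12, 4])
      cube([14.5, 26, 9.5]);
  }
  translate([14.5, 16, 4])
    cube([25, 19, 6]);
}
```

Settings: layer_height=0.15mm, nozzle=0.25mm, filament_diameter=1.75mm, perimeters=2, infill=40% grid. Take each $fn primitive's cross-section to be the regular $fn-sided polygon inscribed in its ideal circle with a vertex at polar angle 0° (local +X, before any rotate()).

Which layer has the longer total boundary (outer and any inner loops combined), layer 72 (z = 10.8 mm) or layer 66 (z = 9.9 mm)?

Layer 72 (z = 10.8): the r=11 cylinder contributes a regular 6-gon of circumradius 11 (perimeter = 2·6·11.000·sin(180°/6) = 66.00 mm); the cube at (4.5, 12) is present — its section is the full 14.5×26 rectangle (perimeter 81.00 mm); Taking the union: the 2 present regions are separate (no shared area or edge), so areas and boundary lengths simply add and each stays a separate island — boundary = 147.00 mm; the cube at (14.5, 16) is not intersected at this z (z outside [4, 10]); After the difference (first − rest): none of the subtracted shapes is present at this height, so the result so far is unchanged — boundary = 147.00 mm. So its perimeter = 147.00 mm. Layer 66 (z = 9.9): the r=11 cylinder gives a regular 6-gon of circumradius 11 (constant along its height) (perimeter = 2·6·11.000·sin(180°/6) = 66.00 mm); the cube at (4.5, 12) (footprint 14.5×26) is included at this height (perimeter 81.00 mm); Combining (union): the 2 present regions are separate (no shared area or edge), so areas and boundary lengths simply add and each stays a separate island — boundary = 147.00 mm; the cube at (14.5, 16) is present — its section is the full 25×19 rectangle (perimeter 88.00 mm); Taking the first minus the rest: starting from the result so far, the 25×19 cube at (14.5, 16) partially overlaps it — only the 85.50 mm² overlap (of its 475.00 mm²) is removed, clipping the outline — boundary = 156.00 mm. So its perimeter = 156.00 mm. Layer 66 is larger (156.00 vs 147.00 mm).

layer 66 (z = 9.9 mm)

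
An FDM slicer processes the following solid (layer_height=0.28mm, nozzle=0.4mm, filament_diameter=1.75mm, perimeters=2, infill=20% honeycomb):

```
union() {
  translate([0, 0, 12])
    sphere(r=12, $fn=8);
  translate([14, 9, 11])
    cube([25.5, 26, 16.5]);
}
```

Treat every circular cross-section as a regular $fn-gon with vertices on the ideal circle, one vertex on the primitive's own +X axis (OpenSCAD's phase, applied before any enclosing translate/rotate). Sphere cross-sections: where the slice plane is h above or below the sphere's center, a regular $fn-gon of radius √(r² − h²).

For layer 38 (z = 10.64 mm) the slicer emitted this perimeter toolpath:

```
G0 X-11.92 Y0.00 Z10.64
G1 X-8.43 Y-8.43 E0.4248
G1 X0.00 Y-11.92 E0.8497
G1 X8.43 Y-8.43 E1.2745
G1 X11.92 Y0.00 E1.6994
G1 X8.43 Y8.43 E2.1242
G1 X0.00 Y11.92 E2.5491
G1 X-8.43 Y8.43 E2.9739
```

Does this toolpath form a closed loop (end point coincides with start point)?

Start point (G0): (-11.92, 0.00). End point (last G1): the path does not return to the start — open.

no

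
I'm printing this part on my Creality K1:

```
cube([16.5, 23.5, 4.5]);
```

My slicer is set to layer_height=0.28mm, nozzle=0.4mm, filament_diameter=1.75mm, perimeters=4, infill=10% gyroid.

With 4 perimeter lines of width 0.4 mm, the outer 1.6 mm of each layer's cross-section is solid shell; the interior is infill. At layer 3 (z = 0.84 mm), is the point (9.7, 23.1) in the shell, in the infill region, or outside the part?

At z = 0.84 mm: the cube (footprint 16.5×23.5) is included at this height. Overall, the cross-section is a single solid region. The nearest boundary edge runs (16.50, 23.50)→(0.00, 23.50); distance from the point to it = 0.40 mm. The point is inside the cross-section, 0.40 mm from the nearest boundary — within the 1.6 mm shell band (4 × 0.4).

shell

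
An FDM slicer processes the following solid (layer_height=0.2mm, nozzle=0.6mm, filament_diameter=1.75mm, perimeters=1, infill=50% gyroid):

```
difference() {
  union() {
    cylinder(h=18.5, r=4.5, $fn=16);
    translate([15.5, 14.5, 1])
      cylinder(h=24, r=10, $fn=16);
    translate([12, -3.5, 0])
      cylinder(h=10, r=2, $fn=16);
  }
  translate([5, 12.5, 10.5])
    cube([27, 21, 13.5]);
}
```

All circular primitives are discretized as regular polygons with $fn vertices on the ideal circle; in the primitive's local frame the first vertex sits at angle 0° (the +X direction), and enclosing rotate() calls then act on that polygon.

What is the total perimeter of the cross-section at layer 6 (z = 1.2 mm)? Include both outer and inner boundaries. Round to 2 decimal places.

103.01 mm

At z = 1.2 mm: the r=4.5 cylinder contributes a regular 16-gon of circumradius 4.5 (perimeter = 2·16·4.500·sin(180°/16) = 28.09 mm); the r=10 cylinder at (15.5, 14.5) contributes a regular 16-gon of circumradius 10 (perimeter = 2·16·10.000·sin(180°/16) = 62.43 mm); the r=2 cylinder at (12, -3.5) contributes a regular 16-gon of circumradius 2 (perimeter = 2·16·2.000·sin(180°/16) = 12.49 mm); Combining (union): the 3 present regions are separate (no shared area or edge), so areas and boundary lengths simply add and each stays a separate island — boundary = 103.01 mm; the cube at (5, 12.5) is not intersected at this z (z outside [10.5, 24]); Taking the first minus the rest: none of the subtracted shapes is present at this height, so that combined region is unchanged — boundary = 103.01 mm. Overall, the cross-section has 3 separate islands. Total boundary length (outer) = 103.01 mm.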